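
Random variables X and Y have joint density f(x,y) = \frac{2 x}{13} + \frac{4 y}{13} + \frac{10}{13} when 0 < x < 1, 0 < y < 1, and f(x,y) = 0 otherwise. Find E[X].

E[X] = ∫_0^1 ∫_0^1 x × f(x,y) dy dx
= ∫_0^1 ∫_0^1 x × (\frac{2 x}{13} + \frac{4 y}{13} + \frac{10}{13}) dy dx
= \frac{20}{39}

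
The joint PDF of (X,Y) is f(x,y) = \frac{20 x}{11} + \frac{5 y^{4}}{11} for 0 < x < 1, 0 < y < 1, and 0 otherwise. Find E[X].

E[X] = ∫_0^1 ∫_0^1 x × f(x,y) dy dx
= ∫_0^1 ∫_0^1 x × (\frac{20 x}{11} + \frac{5 y^{4}}{11}) dy dx
= \frac{43}{66}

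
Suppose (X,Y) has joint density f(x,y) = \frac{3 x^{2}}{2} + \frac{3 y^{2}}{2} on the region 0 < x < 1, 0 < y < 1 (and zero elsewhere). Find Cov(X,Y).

E[XY] = ∫∫ xy × f(x,y) dx dy = \frac{3}{8}
E[X] = \frac{5}{8}
E[Y] = \frac{5}{8}
Cov(X,Y) = E[XY] - E[X]E[Y] = - \frac{1}{64}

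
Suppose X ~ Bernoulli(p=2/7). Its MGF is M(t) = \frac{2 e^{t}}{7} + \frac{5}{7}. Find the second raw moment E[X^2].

To find E[X^2], compute M^(2)(0):
M^(1)(t) = \frac{2 e^{t}}{7}
M^(2)(t) = \frac{2 e^{t}}{7}
M^(2)(0) = \frac{2}{7}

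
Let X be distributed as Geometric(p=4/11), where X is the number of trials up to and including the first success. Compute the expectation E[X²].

Using the identity E[X²] = Var(X) + (E[X])²:
E[X] = \frac{11}{4}
Var(X) = \frac{77}{16}
E[X²] = \frac{77}{16} + (\frac{11}{4})²
= \frac{99}{8}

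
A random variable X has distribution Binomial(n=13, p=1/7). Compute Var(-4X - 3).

For X ~ Binomial(n=13, p=1/7):
Var(X) = \frac{78}{49}
Var(-4X - 3) = (-4)² × Var(X) = 16 × \frac{78}{49} = \frac{1248}{49}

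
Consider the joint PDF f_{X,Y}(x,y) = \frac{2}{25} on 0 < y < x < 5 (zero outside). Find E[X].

f_X(x) = ∫_0^x \frac{2}{25} dy = \frac{2 x}{25}
E[X] = ∫_0^5 x × (\frac{2 x}{25}) dx = \frac{10}{3}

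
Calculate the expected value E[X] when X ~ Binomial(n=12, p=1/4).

For X ~ Binomial(n=12, p=1/4), the expected value is:
E[X] = 3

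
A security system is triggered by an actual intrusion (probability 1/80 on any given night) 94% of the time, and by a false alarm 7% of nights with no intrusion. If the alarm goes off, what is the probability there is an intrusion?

Let D = the rare event, + = positive/flagged.
P(D) = 1/80
P(+|D) = 94/100 = 47/50
P(+|D') = 7/100
P(+) = P(+|D)P(D) + P(+|D')P(D')
     = \frac{47}{50} × \frac{1}{80} + \frac{7}{100} × \frac{79}{80}
     = \frac{647}{8000}
P(D|+) = P(+|D)P(D)/P(+) = \frac{94}{647}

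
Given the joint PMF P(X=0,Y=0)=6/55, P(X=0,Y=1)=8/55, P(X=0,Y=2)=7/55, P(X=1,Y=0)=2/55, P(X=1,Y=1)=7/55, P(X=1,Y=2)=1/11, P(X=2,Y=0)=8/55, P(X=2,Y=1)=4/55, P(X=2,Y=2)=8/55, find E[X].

First find marginal of X:
P(X=0) = 21/55
P(X=1) = 14/55
P(X=2) = 4/11
E[X] = 0 × 21/55 + 1 × 14/55 + 2 × 4/11 = 54/55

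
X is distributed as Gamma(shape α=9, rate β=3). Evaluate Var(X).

For X ~ Gamma(shape α=9, rate β=3):
Var(X) = 1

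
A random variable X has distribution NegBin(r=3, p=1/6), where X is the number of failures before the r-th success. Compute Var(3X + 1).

For X ~ NegBin(r=3, p=1/6), where X is the number of failures before the r-th success:
Var(X) = 90
Var(3X + 1) = (3)² × Var(X) = 9 × 90 = 810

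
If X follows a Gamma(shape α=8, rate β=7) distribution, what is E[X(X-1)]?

E[X(X-1)] = E[X² - X] = E[X²] - E[X]
E[X] = \frac{8}{7}
E[X²] = Var(X) + (E[X])² = \frac{8}{49} + (\frac{8}{7})² = \frac{72}{49}
E[X(X-1)] = \frac{72}{49} - \frac{8}{7} = \frac{16}{49}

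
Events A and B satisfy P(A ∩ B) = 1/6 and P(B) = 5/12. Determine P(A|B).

P(A|B) = P(A ∩ B) / P(B)
= (1/6) / (5/12)
= 2/5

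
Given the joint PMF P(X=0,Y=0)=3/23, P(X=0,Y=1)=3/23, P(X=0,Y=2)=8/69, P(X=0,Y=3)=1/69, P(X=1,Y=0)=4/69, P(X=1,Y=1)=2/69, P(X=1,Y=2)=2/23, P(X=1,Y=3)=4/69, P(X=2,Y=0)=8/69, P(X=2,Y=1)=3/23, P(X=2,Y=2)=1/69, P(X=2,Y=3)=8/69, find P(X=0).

P(X=0) = P(X=0,Y=0) + P(X=0,Y=1) + P(X=0,Y=2) + P(X=0,Y=3)
= 3/23 + 3/23 + 8/69 + 1/69
= 9/23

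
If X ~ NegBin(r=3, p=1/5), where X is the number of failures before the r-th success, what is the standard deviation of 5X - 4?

For X ~ NegBin(r=3, p=1/5), where X is the number of failures before the r-th success:
Var(X) = 60
SD(X) = √(Var(X)) = √(60) = 2 \sqrt{15}
SD(5X - 4) = |5| × SD(X) = 5 × 2 \sqrt{15} = 10 \sqrt{15}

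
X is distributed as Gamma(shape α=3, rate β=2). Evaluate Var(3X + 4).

For X ~ Gamma(shape α=3, rate β=2):
Var(X) = \frac{3}{4}
Var(3X + 4) = (3)² × Var(X) = 9 × \frac{3}{4} = \frac{27}{4}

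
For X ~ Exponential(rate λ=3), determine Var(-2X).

For X ~ Exponential(rate λ=3):
Var(X) = \frac{1}{9}
Var(-2X) = (-2)² × Var(X) = 4 × \frac{1}{9} = \frac{4}{9}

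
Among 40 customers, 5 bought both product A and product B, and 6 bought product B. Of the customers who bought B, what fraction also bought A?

P(A ∩ B) = 5/40 = 1/8
P(B) = 6/40 = 3/20
P(A|B) = P(A ∩ B) / P(B) = (1/8) / (3/20) = 5/6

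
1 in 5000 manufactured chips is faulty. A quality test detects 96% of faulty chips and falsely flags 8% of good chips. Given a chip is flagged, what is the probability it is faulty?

Let D = the rare event, + = positive/flagged.
P(D) = 1/5000
P(+|D) = 96/100 = 24/25
P(+|D') = 8/100 = 2/25
P(+) = P(+|D)P(D) + P(+|D')P(D')
     = \frac{24}{25} × \frac{1}{5000} + \frac{2}{25} × \frac{4999}{5000}
     = \frac{5011}{62500}
P(D|+) = P(+|D)P(D)/P(+) = \frac{12}{5011}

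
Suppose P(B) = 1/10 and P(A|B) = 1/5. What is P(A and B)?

By definition, P(A|B) = P(A ∩ B) / P(B)
So P(A ∩ B) = P(A|B) × P(B)
= 1/5 × 1/10
= 1/50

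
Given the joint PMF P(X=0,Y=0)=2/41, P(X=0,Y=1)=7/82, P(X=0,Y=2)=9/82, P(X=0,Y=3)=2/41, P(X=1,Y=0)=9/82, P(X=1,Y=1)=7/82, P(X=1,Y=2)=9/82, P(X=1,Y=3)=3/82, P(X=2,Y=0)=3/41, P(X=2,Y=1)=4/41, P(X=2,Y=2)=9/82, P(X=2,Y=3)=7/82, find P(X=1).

P(X=1) = P(X=1,Y=0) + P(X=1,Y=1) + P(X=1,Y=2) + P(X=1,Y=3)
= 9/82 + 7/82 + 9/82 + 3/82
= 14/41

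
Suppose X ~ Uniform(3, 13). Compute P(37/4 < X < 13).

P(37/4 < X < 13) = ∫_{37/4}^{13} f(x) dx
where f(x) = \frac{1}{10}
= \frac{3}{8}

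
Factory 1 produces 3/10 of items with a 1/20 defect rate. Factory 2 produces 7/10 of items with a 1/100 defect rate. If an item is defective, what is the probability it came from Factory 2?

Using Bayes' theorem:
P(F1) = 3/10, P(D|F1) = 1/20
P(F2) = 7/10, P(D|F2) = 1/100
P(D) = P(D|F1)P(F1) + P(D|F2)P(F2)
     = \frac{11}{500}
P(F2|D) = P(D|F2)P(F2) / P(D)
= \frac{7}{22}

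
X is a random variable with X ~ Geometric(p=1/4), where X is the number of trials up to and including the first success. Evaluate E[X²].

Using the identity E[X²] = Var(X) + (E[X])²:
E[X] = 4
Var(X) = 12
E[X²] = 12 + (4)²
= 28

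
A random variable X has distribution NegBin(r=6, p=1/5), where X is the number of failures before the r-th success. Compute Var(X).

For X ~ NegBin(r=6, p=1/5), where X is the number of failures before the r-th success:
Var(X) = 120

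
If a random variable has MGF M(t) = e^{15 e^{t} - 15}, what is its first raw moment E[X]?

To find E[X], compute M^(1)(0):
M^(1)(t) = 15 e^{t} e^{15 e^{t} - 15}
M^(1)(0) = 15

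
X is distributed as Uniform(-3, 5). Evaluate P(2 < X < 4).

P(2 < X < 4) = ∫_{2}^{4} f(x) dx
where f(x) = \frac{1}{8}
= \frac{1}{4}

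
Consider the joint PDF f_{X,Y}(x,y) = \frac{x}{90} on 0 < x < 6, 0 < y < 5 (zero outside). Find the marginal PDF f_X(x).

f_X(x) = ∫_0^5 f(x,y) dy
= ∫_0^5 \frac{x}{90} dy
= \frac{x}{18} for 0 < x < 6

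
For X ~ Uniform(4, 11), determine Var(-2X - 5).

For X ~ Uniform(4, 11):
Var(X) = \frac{49}{12}
Var(-2X - 5) = (-2)² × Var(X) = 4 × \frac{49}{12} = \frac{49}{3}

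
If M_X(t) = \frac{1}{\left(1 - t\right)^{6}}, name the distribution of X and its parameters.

The MGF M(t) = \frac{1}{\left(1 - t\right)^{6}} is the standard form for the Gamma distribution.
Comparing with the known MGF formula identifies: Gamma(shape α=6, rate β=1)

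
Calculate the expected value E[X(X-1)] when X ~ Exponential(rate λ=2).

E[X(X-1)] = E[X² - X] = E[X²] - E[X]
E[X] = \frac{1}{2}
E[X²] = Var(X) + (E[X])² = \frac{1}{4} + (\frac{1}{2})² = \frac{1}{2}
E[X(X-1)] = \frac{1}{2} - \frac{1}{2} = 0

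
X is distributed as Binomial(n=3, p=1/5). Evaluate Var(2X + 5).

For X ~ Binomial(n=3, p=1/5):
Var(X) = \frac{12}{25}
Var(2X + 5) = (2)² × Var(X) = 4 × \frac{12}{25} = \frac{48}{25}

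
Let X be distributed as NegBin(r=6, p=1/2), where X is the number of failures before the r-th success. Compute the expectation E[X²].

Using the identity E[X²] = Var(X) + (E[X])²:
E[X] = 6
Var(X) = 12
E[X²] = 12 + (6)²
= 48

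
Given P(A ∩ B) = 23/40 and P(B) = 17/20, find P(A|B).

P(A|B) = P(A ∩ B) / P(B)
= (23/40) / (17/20)
= 23/34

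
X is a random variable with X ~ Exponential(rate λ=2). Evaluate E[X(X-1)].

E[X(X-1)] = E[X² - X] = E[X²] - E[X]
E[X] = \frac{1}{2}
E[X²] = Var(X) + (E[X])² = \frac{1}{4} + (\frac{1}{2})² = \frac{1}{2}
E[X(X-1)] = \frac{1}{2} - \frac{1}{2} = 0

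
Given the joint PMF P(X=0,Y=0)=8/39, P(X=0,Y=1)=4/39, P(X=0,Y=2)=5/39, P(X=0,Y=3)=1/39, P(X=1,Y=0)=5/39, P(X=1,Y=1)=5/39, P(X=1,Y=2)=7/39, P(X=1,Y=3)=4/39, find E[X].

First find marginal of X:
P(X=0) = 6/13
P(X=1) = 7/13
E[X] = 0 × 6/13 + 1 × 7/13 = 7/13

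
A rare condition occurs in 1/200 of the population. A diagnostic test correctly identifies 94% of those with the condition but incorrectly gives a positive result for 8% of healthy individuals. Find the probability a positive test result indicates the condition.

Let D = the rare event, + = positive/flagged.
P(D) = 1/200
P(+|D) = 94/100 = 47/50
P(+|D') = 8/100 = 2/25
P(+) = P(+|D)P(D) + P(+|D')P(D')
     = \frac{47}{50} × \frac{1}{200} + \frac{2}{25} × \frac{199}{200}
     = \frac{843}{10000}
P(D|+) = P(+|D)P(D)/P(+) = \frac{47}{843}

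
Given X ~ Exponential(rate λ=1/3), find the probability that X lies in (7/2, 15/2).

P(7/2 < X < 15/2) = ∫_{7/2}^{15/2} f(x) dx
where f(x) = \frac{e^{- \frac{x}{3}}}{3}
= - \frac{1}{e^{\frac{5}{2}}} + e^{- \frac{7}{6}}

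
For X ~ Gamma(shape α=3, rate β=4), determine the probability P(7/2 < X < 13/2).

P(7/2 < X < 13/2) = ∫_{7/2}^{13/2} f(x) dx
where f(x) = 32 x^{2} e^{- 4 x}
= \frac{-365 + 113 e^{12}}{e^{26}}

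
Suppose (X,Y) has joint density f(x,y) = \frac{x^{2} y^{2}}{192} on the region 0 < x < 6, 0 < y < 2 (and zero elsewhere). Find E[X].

f_X(x) = ∫_0^2 \frac{x^{2} y^{2}}{192} dy = \frac{x^{2}}{72}
E[X] = ∫_0^6 x × (\frac{x^{2}}{72}) dx = \frac{9}{2}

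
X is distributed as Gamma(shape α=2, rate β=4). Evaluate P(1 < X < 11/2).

P(1 < X < 11/2) = ∫_{1}^{11/2} f(x) dx
where f(x) = 16 x e^{- 4 x}
= \frac{-23 + 5 e^{18}}{e^{22}}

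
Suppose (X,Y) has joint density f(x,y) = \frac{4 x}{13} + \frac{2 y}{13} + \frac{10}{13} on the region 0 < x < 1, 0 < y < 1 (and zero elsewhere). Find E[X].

E[X] = ∫_0^1 ∫_0^1 x × f(x,y) dy dx
= ∫_0^1 ∫_0^1 x × (\frac{4 x}{13} + \frac{2 y}{13} + \frac{10}{13}) dy dx
= \frac{41}{78}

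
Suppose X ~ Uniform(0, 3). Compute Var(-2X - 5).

For X ~ Uniform(0, 3):
Var(X) = \frac{3}{4}
Var(-2X - 5) = (-2)² × Var(X) = 4 × \frac{3}{4} = 3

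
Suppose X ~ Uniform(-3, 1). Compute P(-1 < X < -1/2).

P(-1 < X < -1/2) = ∫_{-1}^{-1/2} f(x) dx
where f(x) = \frac{1}{4}
= \frac{1}{8}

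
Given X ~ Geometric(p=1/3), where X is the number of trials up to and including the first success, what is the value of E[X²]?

Using the identity E[X²] = Var(X) + (E[X])²:
E[X] = 3
Var(X) = 6
E[X²] = 6 + (3)²
= 15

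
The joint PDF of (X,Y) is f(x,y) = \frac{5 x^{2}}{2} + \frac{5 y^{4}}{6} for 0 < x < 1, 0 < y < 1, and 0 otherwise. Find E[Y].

E[Y] = ∫_0^1 ∫_0^1 y × f(x,y) dx dy
= \frac{5}{9}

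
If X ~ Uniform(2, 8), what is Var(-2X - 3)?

For X ~ Uniform(2, 8):
Var(X) = 3
Var(-2X - 3) = (-2)² × Var(X) = 4 × 3 = 12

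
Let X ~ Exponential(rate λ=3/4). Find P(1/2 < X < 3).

P(1/2 < X < 3) = ∫_{1/2}^{3} f(x) dx
where f(x) = \frac{3 e^{- \frac{3 x}{4}}}{4}
= - \frac{1}{e^{\frac{9}{4}}} + e^{- \frac{3}{8}}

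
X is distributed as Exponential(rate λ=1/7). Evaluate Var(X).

For X ~ Exponential(rate λ=1/7):
Var(X) = 49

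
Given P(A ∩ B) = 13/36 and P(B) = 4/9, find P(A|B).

P(A|B) = P(A ∩ B) / P(B)
= (13/36) / (4/9)
= 13/16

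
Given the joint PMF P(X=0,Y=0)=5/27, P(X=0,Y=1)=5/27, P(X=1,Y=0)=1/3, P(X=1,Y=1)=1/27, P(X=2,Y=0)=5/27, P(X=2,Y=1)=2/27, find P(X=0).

P(X=0) = P(X=0,Y=0) + P(X=0,Y=1)
= 5/27 + 5/27
= 10/27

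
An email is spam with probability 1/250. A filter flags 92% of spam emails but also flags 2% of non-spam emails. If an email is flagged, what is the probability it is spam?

Let D = the rare event, + = positive/flagged.
P(D) = 1/250
P(+|D) = 92/100 = 23/25
P(+|D') = 2/100 = 1/50
P(+) = P(+|D)P(D) + P(+|D')P(D')
     = \frac{23}{25} × \frac{1}{250} + \frac{1}{50} × \frac{249}{250}
     = \frac{59}{2500}
P(D|+) = P(+|D)P(D)/P(+) = \frac{46}{295}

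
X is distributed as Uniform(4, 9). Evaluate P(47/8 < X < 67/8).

P(47/8 < X < 67/8) = ∫_{47/8}^{67/8} f(x) dx
where f(x) = \frac{1}{5}
= \frac{1}{2}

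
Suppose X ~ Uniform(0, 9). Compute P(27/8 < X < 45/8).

P(27/8 < X < 45/8) = ∫_{27/8}^{45/8} f(x) dx
where f(x) = \frac{1}{9}
= \frac{1}{4}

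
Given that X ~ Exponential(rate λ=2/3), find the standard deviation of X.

For X ~ Exponential(rate λ=2/3):
Var(X) = \frac{9}{4}
SD(X) = √(Var(X)) = √(\frac{9}{4}) = \frac{3}{2}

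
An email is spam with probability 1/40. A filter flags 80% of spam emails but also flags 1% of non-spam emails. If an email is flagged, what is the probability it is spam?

Let D = the rare event, + = positive/flagged.
P(D) = 1/40
P(+|D) = 80/100 = 4/5
P(+|D') = 1/100
P(+) = P(+|D)P(D) + P(+|D')P(D')
     = \frac{4}{5} × \frac{1}{40} + \frac{1}{100} × \frac{39}{40}
     = \frac{119}{4000}
P(D|+) = P(+|D)P(D)/P(+) = \frac{80}{119}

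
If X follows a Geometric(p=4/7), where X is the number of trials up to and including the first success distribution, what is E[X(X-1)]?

E[X(X-1)] = E[X² - X] = E[X²] - E[X]
E[X] = \frac{7}{4}
E[X²] = Var(X) + (E[X])² = \frac{21}{16} + (\frac{7}{4})² = \frac{35}{8}
E[X(X-1)] = \frac{35}{8} - \frac{7}{4} = \frac{21}{8}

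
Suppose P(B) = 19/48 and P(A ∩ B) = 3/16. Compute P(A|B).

P(A|B) = P(A ∩ B) / P(B)
= (3/16) / (19/48)
= 9/19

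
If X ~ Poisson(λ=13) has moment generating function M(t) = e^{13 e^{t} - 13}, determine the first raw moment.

To find E[X], compute M^(1)(0):
M^(1)(t) = 13 e^{t} e^{13 e^{t} - 13}
M^(1)(0) = 13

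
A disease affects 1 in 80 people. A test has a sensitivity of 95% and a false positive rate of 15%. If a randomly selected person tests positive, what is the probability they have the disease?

Let D = the rare event, + = positive/flagged.
P(D) = 1/80
P(+|D) = 95/100 = 19/20
P(+|D') = 15/100 = 3/20
P(+) = P(+|D)P(D) + P(+|D')P(D')
     = \frac{19}{20} × \frac{1}{80} + \frac{3}{20} × \frac{79}{80}
     = \frac{4}{25}
P(D|+) = P(+|D)P(D)/P(+) = \frac{19}{256}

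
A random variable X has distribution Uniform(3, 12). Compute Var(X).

For X ~ Uniform(3, 12):
Var(X) = \frac{27}{4}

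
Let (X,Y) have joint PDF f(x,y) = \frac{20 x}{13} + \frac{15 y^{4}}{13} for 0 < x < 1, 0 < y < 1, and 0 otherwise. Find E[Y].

E[Y] = ∫_0^1 ∫_0^1 y × f(x,y) dx dy
= \frac{15}{26}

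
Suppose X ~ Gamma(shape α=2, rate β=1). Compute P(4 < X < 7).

P(4 < X < 7) = ∫_{4}^{7} f(x) dx
where f(x) = x e^{- x}
= \frac{-8 + 5 e^{3}}{e^{7}}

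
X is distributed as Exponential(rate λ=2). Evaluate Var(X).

For X ~ Exponential(rate λ=2):
Var(X) = \frac{1}{4}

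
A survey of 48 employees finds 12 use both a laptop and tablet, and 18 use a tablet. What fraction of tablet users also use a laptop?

P(A ∩ B) = 12/48 = 1/4
P(B) = 18/48 = 3/8
P(A|B) = P(A ∩ B) / P(B) = (1/4) / (3/8) = 2/3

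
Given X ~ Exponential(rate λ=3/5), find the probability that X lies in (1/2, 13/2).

P(1/2 < X < 13/2) = ∫_{1/2}^{13/2} f(x) dx
where f(x) = \frac{3 e^{- \frac{3 x}{5}}}{5}
= - \frac{1 - e^{\frac{18}{5}}}{e^{\frac{39}{10}}}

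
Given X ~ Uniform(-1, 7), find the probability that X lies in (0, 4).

P(0 < X < 4) = ∫_{0}^{4} f(x) dx
where f(x) = \frac{1}{8}
= \frac{1}{2}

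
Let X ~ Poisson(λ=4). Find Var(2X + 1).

For X ~ Poisson(λ=4):
Var(X) = 4
Var(2X + 1) = (2)² × Var(X) = 4 × 4 = 16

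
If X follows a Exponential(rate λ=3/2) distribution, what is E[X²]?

Using the identity E[X²] = Var(X) + (E[X])²:
E[X] = \frac{2}{3}
Var(X) = \frac{4}{9}
E[X²] = \frac{4}{9} + (\frac{2}{3})²
= \frac{8}{9}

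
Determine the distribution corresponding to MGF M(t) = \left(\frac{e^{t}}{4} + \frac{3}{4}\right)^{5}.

The MGF M(t) = \left(\frac{e^{t}}{4} + \frac{3}{4}\right)^{5} is the standard form for the Binomial distribution.
Comparing with the known MGF formula identifies: Binomial(n=5, p=1/4)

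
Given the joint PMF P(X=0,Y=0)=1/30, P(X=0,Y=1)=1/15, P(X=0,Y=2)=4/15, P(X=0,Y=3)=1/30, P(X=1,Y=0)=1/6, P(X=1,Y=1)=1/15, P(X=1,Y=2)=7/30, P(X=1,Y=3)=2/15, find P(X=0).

P(X=0) = P(X=0,Y=0) + P(X=0,Y=1) + P(X=0,Y=2) + P(X=0,Y=3)
= 1/30 + 1/15 + 4/15 + 1/30
= 2/5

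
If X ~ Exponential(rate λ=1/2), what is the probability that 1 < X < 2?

P(1 < X < 2) = ∫_{1}^{2} f(x) dx
where f(x) = \frac{e^{- \frac{x}{2}}}{2}
= - \frac{1}{e} + e^{- \frac{1}{2}}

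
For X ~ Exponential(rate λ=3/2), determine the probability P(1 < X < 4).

P(1 < X < 4) = ∫_{1}^{4} f(x) dx
where f(x) = \frac{3 e^{- \frac{3 x}{2}}}{2}
= - \frac{1}{e^{6}} + e^{- \frac{3}{2}}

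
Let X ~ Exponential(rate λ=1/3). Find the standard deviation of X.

For X ~ Exponential(rate λ=1/3):
Var(X) = 9
SD(X) = √(Var(X)) = √(9) = 3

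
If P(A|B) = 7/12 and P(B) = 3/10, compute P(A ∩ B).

By definition, P(A|B) = P(A ∩ B) / P(B)
So P(A ∩ B) = P(A|B) × P(B)
= 7/12 × 3/10
= 7/40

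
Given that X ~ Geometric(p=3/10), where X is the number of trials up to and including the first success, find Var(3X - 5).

For X ~ Geometric(p=3/10), where X is the number of trials up to and including the first success:
Var(X) = \frac{70}{9}
Var(3X - 5) = (3)² × Var(X) = 9 × \frac{70}{9} = 70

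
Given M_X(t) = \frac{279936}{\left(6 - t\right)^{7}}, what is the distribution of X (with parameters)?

The MGF M(t) = \frac{279936}{\left(6 - t\right)^{7}} is the standard form for the Gamma distribution.
Comparing with the known MGF formula identifies: Gamma(shape α=7, rate β=6)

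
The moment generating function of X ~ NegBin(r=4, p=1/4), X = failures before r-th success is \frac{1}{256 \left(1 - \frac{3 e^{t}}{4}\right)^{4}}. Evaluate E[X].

To find E[X], compute M^(1)(0):
M^(1)(t) = \frac{3 e^{t}}{256 \left(1 - \frac{3 e^{t}}{4}\right)^{5}}
M^(1)(0) = 12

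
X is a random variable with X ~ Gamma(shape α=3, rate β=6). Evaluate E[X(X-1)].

E[X(X-1)] = E[X² - X] = E[X²] - E[X]
E[X] = \frac{1}{2}
E[X²] = Var(X) + (E[X])² = \frac{1}{12} + (\frac{1}{2})² = \frac{1}{3}
E[X(X-1)] = \frac{1}{3} - \frac{1}{2} = - \frac{1}{6}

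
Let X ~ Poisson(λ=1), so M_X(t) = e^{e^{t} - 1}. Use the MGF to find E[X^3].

To find E[X^3], compute M^(3)(0):
M^(1)(t) = e^{t} e^{e^{t} - 1}
M^(2)(t) = e^{2 t} e^{e^{t} - 1} + e^{t} e^{e^{t} - 1}
M^(3)(t) = e^{3 t} e^{e^{t} - 1} + 3 e^{2 t} e^{e^{t} - 1} + e^{t} e^{e^{t} - 1}
M^(3)(0) = 5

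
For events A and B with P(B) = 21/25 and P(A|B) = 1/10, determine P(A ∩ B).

By definition, P(A|B) = P(A ∩ B) / P(B)
So P(A ∩ B) = P(A|B) × P(B)
= 1/10 × 21/25
= 21/250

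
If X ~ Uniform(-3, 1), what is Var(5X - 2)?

For X ~ Uniform(-3, 1):
Var(X) = \frac{4}{3}
Var(5X - 2) = (5)² × Var(X) = 25 × \frac{4}{3} = \frac{100}{3}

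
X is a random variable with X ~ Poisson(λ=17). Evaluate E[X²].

Using the identity E[X²] = Var(X) + (E[X])²:
E[X] = 17
Var(X) = 17
E[X²] = 17 + (17)²
= 306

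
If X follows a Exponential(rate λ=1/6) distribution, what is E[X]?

For X ~ Exponential(rate λ=1/6), the expected value is:
E[X] = 6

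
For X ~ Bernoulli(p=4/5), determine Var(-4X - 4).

For X ~ Bernoulli(p=4/5):
Var(X) = \frac{4}{25}
Var(-4X - 4) = (-4)² × Var(X) = 16 × \frac{4}{25} = \frac{64}{25}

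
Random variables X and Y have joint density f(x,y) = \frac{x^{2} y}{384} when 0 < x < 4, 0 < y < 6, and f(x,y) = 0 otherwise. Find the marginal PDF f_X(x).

f_X(x) = ∫_0^6 f(x,y) dy
= ∫_0^6 \frac{x^{2} y}{384} dy
= \frac{3 x^{2}}{64} for 0 < x < 4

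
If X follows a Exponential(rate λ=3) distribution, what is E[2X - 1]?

For X ~ Exponential(rate λ=3):
E[X] = \frac{1}{3}
E[2X - 1] = 2 × E[X] - 1 = - \frac{1}{3}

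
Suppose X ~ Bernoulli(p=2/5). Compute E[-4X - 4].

For X ~ Bernoulli(p=2/5):
E[X] = \frac{2}{5}
E[-4X - 4] = -4 × E[X] - 4 = - \frac{28}{5}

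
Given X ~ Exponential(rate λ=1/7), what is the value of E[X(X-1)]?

E[X(X-1)] = E[X² - X] = E[X²] - E[X]
E[X] = 7
E[X²] = Var(X) + (E[X])² = 49 + (7)² = 98
E[X(X-1)] = 98 - 7 = 91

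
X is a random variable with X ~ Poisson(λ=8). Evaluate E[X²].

Using the identity E[X²] = Var(X) + (E[X])²:
E[X] = 8
Var(X) = 8
E[X²] = 8 + (8)²
= 72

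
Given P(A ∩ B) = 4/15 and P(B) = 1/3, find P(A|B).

P(A|B) = P(A ∩ B) / P(B)
= (4/15) / (1/3)
= 4/5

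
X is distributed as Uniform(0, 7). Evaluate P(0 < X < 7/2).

P(0 < X < 7/2) = ∫_{0}^{7/2} f(x) dx
where f(x) = \frac{1}{7}
= \frac{1}{2}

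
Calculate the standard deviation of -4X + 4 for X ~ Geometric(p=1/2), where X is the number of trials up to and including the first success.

For X ~ Geometric(p=1/2), where X is the number of trials up to and including the first success:
Var(X) = 2
SD(X) = √(Var(X)) = √(2) = \sqrt{2}
SD(-4X + 4) = |-4| × SD(X) = 4 × \sqrt{2} = 4 \sqrt{2}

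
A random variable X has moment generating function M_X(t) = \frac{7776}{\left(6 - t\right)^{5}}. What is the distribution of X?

The MGF M(t) = \frac{7776}{\left(6 - t\right)^{5}} is the standard form for the Gamma distribution.
Comparing with the known MGF formula identifies: Gamma(shape α=5, rate β=6)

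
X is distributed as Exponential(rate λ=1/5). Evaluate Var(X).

For X ~ Exponential(rate λ=1/5):
Var(X) = 25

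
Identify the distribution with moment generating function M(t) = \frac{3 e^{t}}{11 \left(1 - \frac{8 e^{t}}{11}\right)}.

The MGF M(t) = \frac{3 e^{t}}{11 \left(1 - \frac{8 e^{t}}{11}\right)} is the standard form for the Geometric distribution.
Comparing with the known MGF formula identifies: Geometric(p=3/11), X = trial number of first success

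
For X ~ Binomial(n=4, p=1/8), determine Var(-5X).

For X ~ Binomial(n=4, p=1/8):
Var(X) = \frac{7}{16}
Var(-5X) = (-5)² × Var(X) = 25 × \frac{7}{16} = \frac{175}{16}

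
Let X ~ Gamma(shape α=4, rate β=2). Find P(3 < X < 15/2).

P(3 < X < 15/2) = ∫_{3}^{15/2} f(x) dx
where f(x) = \frac{8 x^{3} e^{- 2 x}}{3}
= \frac{-691 + 61 e^{9}}{e^{15}}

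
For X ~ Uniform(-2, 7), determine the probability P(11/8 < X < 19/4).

P(11/8 < X < 19/4) = ∫_{11/8}^{19/4} f(x) dx
where f(x) = \frac{1}{9}
= \frac{3}{8}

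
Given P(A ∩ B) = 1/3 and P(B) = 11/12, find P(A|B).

P(A|B) = P(A ∩ B) / P(B)
= (1/3) / (11/12)
= 4/11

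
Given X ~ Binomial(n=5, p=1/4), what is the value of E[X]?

For X ~ Binomial(n=5, p=1/4), the expected value is:
E[X] = \frac{5}{4}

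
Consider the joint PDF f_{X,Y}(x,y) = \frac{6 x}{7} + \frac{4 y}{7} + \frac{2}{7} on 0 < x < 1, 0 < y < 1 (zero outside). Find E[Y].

E[Y] = ∫_0^1 ∫_0^1 y × f(x,y) dx dy
= \frac{23}{42}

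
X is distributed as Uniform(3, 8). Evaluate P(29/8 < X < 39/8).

P(29/8 < X < 39/8) = ∫_{29/8}^{39/8} f(x) dx
where f(x) = \frac{1}{5}
= \frac{1}{4}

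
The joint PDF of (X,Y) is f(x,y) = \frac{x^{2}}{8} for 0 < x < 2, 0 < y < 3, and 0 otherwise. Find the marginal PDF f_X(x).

f_X(x) = ∫_0^3 f(x,y) dy
= ∫_0^3 \frac{x^{2}}{8} dy
= \frac{3 x^{2}}{8} for 0 < x < 2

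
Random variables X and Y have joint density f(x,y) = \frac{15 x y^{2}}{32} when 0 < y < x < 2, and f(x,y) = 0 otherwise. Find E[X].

f_X(x) = ∫_0^x \frac{15 x y^{2}}{32} dy = \frac{5 x^{4}}{32}
E[X] = ∫_0^2 x × (\frac{5 x^{4}}{32}) dx = \frac{5}{3}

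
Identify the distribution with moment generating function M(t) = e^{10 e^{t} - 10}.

The MGF M(t) = e^{10 e^{t} - 10} is the standard form for the Poisson distribution.
Comparing with the known MGF formula identifies: Poisson(λ=10)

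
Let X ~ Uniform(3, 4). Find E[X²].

Using the identity E[X²] = Var(X) + (E[X])²:
E[X] = \frac{7}{2}
Var(X) = \frac{1}{12}
E[X²] = \frac{1}{12} + (\frac{7}{2})²
= \frac{37}{3}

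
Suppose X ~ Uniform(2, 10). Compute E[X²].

Using the identity E[X²] = Var(X) + (E[X])²:
E[X] = 6
Var(X) = \frac{16}{3}
E[X²] = \frac{16}{3} + (6)²
= \frac{124}{3}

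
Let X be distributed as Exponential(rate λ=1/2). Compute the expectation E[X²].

Using the identity E[X²] = Var(X) + (E[X])²:
E[X] = 2
Var(X) = 4
E[X²] = 4 + (2)²
= 8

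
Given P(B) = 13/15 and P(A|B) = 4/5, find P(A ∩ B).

By definition, P(A|B) = P(A ∩ B) / P(B)
So P(A ∩ B) = P(A|B) × P(B)
= 4/5 × 13/15
= 52/75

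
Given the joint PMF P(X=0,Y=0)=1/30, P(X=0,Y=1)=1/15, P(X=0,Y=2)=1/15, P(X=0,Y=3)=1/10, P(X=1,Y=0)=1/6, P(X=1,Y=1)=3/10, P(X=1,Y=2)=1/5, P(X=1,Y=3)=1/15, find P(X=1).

P(X=1) = P(X=1,Y=0) + P(X=1,Y=1) + P(X=1,Y=2) + P(X=1,Y=3)
= 1/6 + 3/10 + 1/5 + 1/15
= 11/15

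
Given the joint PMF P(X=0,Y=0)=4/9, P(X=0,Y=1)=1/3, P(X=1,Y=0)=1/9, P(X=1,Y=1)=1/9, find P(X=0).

P(X=0) = P(X=0,Y=0) + P(X=0,Y=1)
= 4/9 + 1/3
= 7/9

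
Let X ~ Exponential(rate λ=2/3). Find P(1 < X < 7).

P(1 < X < 7) = ∫_{1}^{7} f(x) dx
where f(x) = \frac{2 e^{- \frac{2 x}{3}}}{3}
= - \frac{1 - e^{4}}{e^{\frac{14}{3}}}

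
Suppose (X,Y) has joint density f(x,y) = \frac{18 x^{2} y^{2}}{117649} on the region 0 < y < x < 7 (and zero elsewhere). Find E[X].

f_X(x) = ∫_0^x \frac{18 x^{2} y^{2}}{117649} dy = \frac{6 x^{5}}{117649}
E[X] = ∫_0^7 x × (\frac{6 x^{5}}{117649}) dx = 6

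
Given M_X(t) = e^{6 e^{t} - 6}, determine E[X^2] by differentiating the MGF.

To find E[X^2], compute M^(2)(0):
M^(1)(t) = 6 e^{t} e^{6 e^{t} - 6}
M^(2)(t) = 36 e^{2 t} e^{6 e^{t} - 6} + 6 e^{t} e^{6 e^{t} - 6}
M^(2)(0) = 42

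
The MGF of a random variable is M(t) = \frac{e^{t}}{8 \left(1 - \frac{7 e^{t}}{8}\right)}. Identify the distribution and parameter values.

The MGF M(t) = \frac{e^{t}}{8 \left(1 - \frac{7 e^{t}}{8}\right)} is the standard form for the Geometric distribution.
Comparing with the known MGF formula identifies: Geometric(p=1/8), X = trial number of first success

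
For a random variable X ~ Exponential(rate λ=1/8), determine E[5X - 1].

For X ~ Exponential(rate λ=1/8):
E[X] = 8
E[5X - 1] = 5 × E[X] - 1 = 39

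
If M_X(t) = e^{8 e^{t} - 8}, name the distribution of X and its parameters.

The MGF M(t) = e^{8 e^{t} - 8} is the standard form for the Poisson distribution.
Comparing with the known MGF formula identifies: Poisson(λ=8)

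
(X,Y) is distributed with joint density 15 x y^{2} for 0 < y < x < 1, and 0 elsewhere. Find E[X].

f_X(x) = ∫_0^x 15 x y^{2} dy = 5 x^{4}
E[X] = ∫_0^1 x × (5 x^{4}) dx = \frac{5}{6}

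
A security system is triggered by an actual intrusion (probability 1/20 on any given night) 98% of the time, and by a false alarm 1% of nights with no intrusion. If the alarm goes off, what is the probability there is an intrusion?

Let D = the rare event, + = positive/flagged.
P(D) = 1/20
P(+|D) = 98/100 = 49/50
P(+|D') = 1/100
P(+) = P(+|D)P(D) + P(+|D')P(D')
     = \frac{49}{50} × \frac{1}{20} + \frac{1}{100} × \frac{19}{20}
     = \frac{117}{2000}
P(D|+) = P(+|D)P(D)/P(+) = \frac{98}{117}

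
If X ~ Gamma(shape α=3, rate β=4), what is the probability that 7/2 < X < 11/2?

P(7/2 < X < 11/2) = ∫_{7/2}^{11/2} f(x) dx
where f(x) = 32 x^{2} e^{- 4 x}
= \frac{-265 + 113 e^{8}}{e^{22}}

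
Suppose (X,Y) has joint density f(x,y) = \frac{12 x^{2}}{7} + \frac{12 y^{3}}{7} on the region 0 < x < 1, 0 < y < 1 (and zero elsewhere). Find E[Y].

E[Y] = ∫_0^1 ∫_0^1 y × f(x,y) dx dy
= \frac{22}{35}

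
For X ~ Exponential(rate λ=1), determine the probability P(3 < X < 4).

P(3 < X < 4) = ∫_{3}^{4} f(x) dx
where f(x) = e^{- x}
= - \frac{1 - e}{e^{4}}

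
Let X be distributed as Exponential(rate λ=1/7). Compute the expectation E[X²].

Using the identity E[X²] = Var(X) + (E[X])²:
E[X] = 7
Var(X) = 49
E[X²] = 49 + (7)²
= 98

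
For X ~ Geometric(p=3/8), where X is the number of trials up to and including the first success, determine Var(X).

For X ~ Geometric(p=3/8), where X is the number of trials up to and including the first success:
Var(X) = \frac{40}{9}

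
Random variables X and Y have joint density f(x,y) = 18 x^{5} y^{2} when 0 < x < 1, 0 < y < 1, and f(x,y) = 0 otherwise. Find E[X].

E[X] = ∫_0^1 ∫_0^1 x × f(x,y) dy dx
= ∫_0^1 ∫_0^1 x × (18 x^{5} y^{2}) dy dx
= \frac{6}{7}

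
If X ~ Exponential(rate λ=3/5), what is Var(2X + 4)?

For X ~ Exponential(rate λ=3/5):
Var(X) = \frac{25}{9}
Var(2X + 4) = (2)² × Var(X) = 4 × \frac{25}{9} = \frac{100}{9}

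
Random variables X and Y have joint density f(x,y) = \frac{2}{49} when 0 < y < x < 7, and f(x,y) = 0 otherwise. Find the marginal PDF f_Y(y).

f_Y(y) = ∫_y^7 \frac{2}{49} dx = \frac{2}{7} - \frac{2 y}{49}
for 0 < y < 7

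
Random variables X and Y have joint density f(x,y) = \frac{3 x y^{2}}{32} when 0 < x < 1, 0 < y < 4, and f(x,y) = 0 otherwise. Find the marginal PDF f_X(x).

f_X(x) = ∫_0^4 f(x,y) dy
= ∫_0^4 \frac{3 x y^{2}}{32} dy
= 2 x for 0 < x < 1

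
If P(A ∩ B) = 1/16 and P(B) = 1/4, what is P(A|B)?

P(A|B) = P(A ∩ B) / P(B)
= (1/16) / (1/4)
= 1/4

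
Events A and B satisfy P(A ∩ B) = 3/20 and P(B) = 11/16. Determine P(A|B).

P(A|B) = P(A ∩ B) / P(B)
= (3/20) / (11/16)
= 12/55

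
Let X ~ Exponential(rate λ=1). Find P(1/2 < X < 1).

P(1/2 < X < 1) = ∫_{1/2}^{1} f(x) dx
where f(x) = e^{- x}
= - \frac{1}{e} + e^{- \frac{1}{2}}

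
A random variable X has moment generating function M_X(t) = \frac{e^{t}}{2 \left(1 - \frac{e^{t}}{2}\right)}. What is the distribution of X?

The MGF M(t) = \frac{e^{t}}{2 \left(1 - \frac{e^{t}}{2}\right)} is the standard form for the Geometric distribution.
Comparing with the known MGF formula identifies: Geometric(p=1/2), X = trial number of first success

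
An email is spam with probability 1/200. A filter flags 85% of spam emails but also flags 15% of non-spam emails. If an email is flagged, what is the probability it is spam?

Let D = the rare event, + = positive/flagged.
P(D) = 1/200
P(+|D) = 85/100 = 17/20
P(+|D') = 15/100 = 3/20
P(+) = P(+|D)P(D) + P(+|D')P(D')
     = \frac{17}{20} × \frac{1}{200} + \frac{3}{20} × \frac{199}{200}
     = \frac{307}{2000}
P(D|+) = P(+|D)P(D)/P(+) = \frac{17}{614}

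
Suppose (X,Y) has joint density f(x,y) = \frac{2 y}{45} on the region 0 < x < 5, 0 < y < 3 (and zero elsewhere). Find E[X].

f_X(x) = ∫_0^3 \frac{2 y}{45} dy = \frac{1}{5}
E[X] = ∫_0^5 x × (\frac{1}{5}) dx = \frac{5}{2}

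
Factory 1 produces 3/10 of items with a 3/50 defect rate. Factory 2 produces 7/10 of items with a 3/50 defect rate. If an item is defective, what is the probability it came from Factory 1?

Using Bayes' theorem:
P(F1) = 3/10, P(D|F1) = 3/50
P(F2) = 7/10, P(D|F2) = 3/50
P(D) = P(D|F1)P(F1) + P(D|F2)P(F2)
     = \frac{3}{50}
P(F1|D) = P(D|F1)P(F1) / P(D)
= \frac{3}{10}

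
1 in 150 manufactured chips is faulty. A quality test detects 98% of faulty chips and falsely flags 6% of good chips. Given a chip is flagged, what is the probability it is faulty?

Let D = the rare event, + = positive/flagged.
P(D) = 1/150
P(+|D) = 98/100 = 49/50
P(+|D') = 6/100 = 3/50
P(+) = P(+|D)P(D) + P(+|D')P(D')
     = \frac{49}{50} × \frac{1}{150} + \frac{3}{50} × \frac{149}{150}
     = \frac{124}{1875}
P(D|+) = P(+|D)P(D)/P(+) = \frac{49}{496}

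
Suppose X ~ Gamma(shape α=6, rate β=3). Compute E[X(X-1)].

E[X(X-1)] = E[X² - X] = E[X²] - E[X]
E[X] = 2
E[X²] = Var(X) + (E[X])² = \frac{2}{3} + (2)² = \frac{14}{3}
E[X(X-1)] = \frac{14}{3} - 2 = \frac{8}{3}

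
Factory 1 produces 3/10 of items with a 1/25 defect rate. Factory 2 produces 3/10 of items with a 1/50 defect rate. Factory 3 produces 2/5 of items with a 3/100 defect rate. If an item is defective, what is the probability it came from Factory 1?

Using Bayes' theorem:
P(F1) = 3/10, P(D|F1) = 1/25
P(F2) = 3/10, P(D|F2) = 1/50
P(F3) = 2/5, P(D|F3) = 3/100
P(D) = P(D|F1)P(F1) + P(D|F2)P(F2) + P(D|F3)P(F3)
     = \frac{3}{100}
P(F1|D) = P(D|F1)P(F1) / P(D)
= \frac{2}{5}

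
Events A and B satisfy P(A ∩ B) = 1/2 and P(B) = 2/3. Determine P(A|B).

P(A|B) = P(A ∩ B) / P(B)
= (1/2) / (2/3)
= 3/4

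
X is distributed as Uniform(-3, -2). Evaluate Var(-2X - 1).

For X ~ Uniform(-3, -2):
Var(X) = \frac{1}{12}
Var(-2X - 1) = (-2)² × Var(X) = 4 × \frac{1}{12} = \frac{1}{3}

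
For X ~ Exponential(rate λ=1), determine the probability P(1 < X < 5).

P(1 < X < 5) = ∫_{1}^{5} f(x) dx
where f(x) = e^{- x}
= - \frac{1 - e^{4}}{e^{5}}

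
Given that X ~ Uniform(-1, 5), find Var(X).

For X ~ Uniform(-1, 5):
Var(X) = 3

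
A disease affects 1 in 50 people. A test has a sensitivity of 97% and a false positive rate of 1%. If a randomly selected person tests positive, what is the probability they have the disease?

Let D = the rare event, + = positive/flagged.
P(D) = 1/50
P(+|D) = 97/100
P(+|D') = 1/100
P(+) = P(+|D)P(D) + P(+|D')P(D')
     = \frac{97}{100} × \frac{1}{50} + \frac{1}{100} × \frac{49}{50}
     = \frac{73}{2500}
P(D|+) = P(+|D)P(D)/P(+) = \frac{97}{146}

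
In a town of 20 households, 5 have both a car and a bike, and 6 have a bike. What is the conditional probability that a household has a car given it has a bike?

P(A ∩ B) = 5/20 = 1/4
P(B) = 6/20 = 3/10
P(A|B) = P(A ∩ B) / P(B) = (1/4) / (3/10) = 5/6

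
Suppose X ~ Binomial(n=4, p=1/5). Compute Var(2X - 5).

For X ~ Binomial(n=4, p=1/5):
Var(X) = \frac{16}{25}
Var(2X - 5) = (2)² × Var(X) = 4 × \frac{16}{25} = \frac{64}{25}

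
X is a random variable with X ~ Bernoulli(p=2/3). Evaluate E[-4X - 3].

For X ~ Bernoulli(p=2/3):
E[X] = \frac{2}{3}
E[-4X - 3] = -4 × E[X] - 3 = - \frac{17}{3}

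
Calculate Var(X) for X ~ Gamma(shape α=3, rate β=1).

For X ~ Gamma(shape α=3, rate β=1):
Var(X) = 3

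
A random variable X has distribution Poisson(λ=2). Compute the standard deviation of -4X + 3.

For X ~ Poisson(λ=2):
Var(X) = 2
SD(X) = √(Var(X)) = √(2) = \sqrt{2}
SD(-4X + 3) = |-4| × SD(X) = 4 × \sqrt{2} = 4 \sqrt{2}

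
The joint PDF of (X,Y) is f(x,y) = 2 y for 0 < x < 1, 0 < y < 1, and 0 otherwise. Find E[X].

f_X(x) = ∫_0^1 2 y dy = 1
E[X] = ∫_0^1 x × (1) dx = \frac{1}{2}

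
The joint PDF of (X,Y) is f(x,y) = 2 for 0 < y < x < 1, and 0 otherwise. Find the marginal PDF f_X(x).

f_X(x) = ∫_0^x 2 dy = 2 x
for 0 < x < 1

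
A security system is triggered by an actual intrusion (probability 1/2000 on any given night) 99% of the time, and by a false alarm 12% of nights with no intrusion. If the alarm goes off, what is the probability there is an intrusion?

Let D = the rare event, + = positive/flagged.
P(D) = 1/2000
P(+|D) = 99/100
P(+|D') = 12/100 = 3/25
P(+) = P(+|D)P(D) + P(+|D')P(D')
     = \frac{99}{100} × \frac{1}{2000} + \frac{3}{25} × \frac{1999}{2000}
     = \frac{24087}{200000}
P(D|+) = P(+|D)P(D)/P(+) = \frac{33}{8029}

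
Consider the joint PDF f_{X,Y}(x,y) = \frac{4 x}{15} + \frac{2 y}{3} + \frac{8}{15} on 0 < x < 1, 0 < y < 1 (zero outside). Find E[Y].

E[Y] = ∫_0^1 ∫_0^1 y × f(x,y) dx dy
= \frac{5}{9}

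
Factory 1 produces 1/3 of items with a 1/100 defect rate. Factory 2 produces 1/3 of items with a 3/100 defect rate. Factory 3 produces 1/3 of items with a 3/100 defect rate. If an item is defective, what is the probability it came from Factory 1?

Using Bayes' theorem:
P(F1) = 1/3, P(D|F1) = 1/100
P(F2) = 1/3, P(D|F2) = 3/100
P(F3) = 1/3, P(D|F3) = 3/100
P(D) = P(D|F1)P(F1) + P(D|F2)P(F2) + P(D|F3)P(F3)
     = \frac{7}{300}
P(F1|D) = P(D|F1)P(F1) / P(D)
= \frac{1}{7}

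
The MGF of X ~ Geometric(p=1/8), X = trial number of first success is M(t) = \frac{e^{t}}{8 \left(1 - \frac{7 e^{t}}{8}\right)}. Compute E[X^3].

To find E[X^3], compute M^(3)(0):
M^(1)(t) = \frac{e^{t}}{8 \left(1 - \frac{7 e^{t}}{8}\right)} + \frac{7 e^{2 t}}{64 \left(1 - \frac{7 e^{t}}{8}\right)^{2}}
M^(2)(t) = \frac{e^{t}}{8 \left(1 - \frac{7 e^{t}}{8}\right)} + \frac{21 e^{2 t}}{64 \left(1 - \frac{7 e^{t}}{8}\right)^{2}} + \frac{49 e^{3 t}}{256 \left(1 - \frac{7 e^{t}}{8}\right)^{3}}
M^(3)(t) = \frac{e^{t}}{8 \left(1 - \frac{7 e^{t}}{8}\right)} + \frac{49 e^{2 t}}{64 \left(1 - \frac{7 e^{t}}{8}\right)^{2}} + \frac{147 e^{3 t}}{128 \left(1 - \frac{7 e^{t}}{8}\right)^{3}} + \frac{1029 e^{4 t}}{2048 \left(1 - \frac{7 e^{t}}{8}\right)^{4}}
M^(3)(0) = 2696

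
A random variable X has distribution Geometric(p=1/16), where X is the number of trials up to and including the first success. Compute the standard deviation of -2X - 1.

For X ~ Geometric(p=1/16), where X is the number of trials up to and including the first success:
Var(X) = 240
SD(X) = √(Var(X)) = √(240) = 4 \sqrt{15}
SD(-2X - 1) = |-2| × SD(X) = 2 × 4 \sqrt{15} = 8 \sqrt{15}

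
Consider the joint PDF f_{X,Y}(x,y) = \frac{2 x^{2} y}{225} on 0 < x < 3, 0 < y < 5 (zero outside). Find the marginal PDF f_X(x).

f_X(x) = ∫_0^5 f(x,y) dy
= ∫_0^5 \frac{2 x^{2} y}{225} dy
= \frac{x^{2}}{9} for 0 < x < 3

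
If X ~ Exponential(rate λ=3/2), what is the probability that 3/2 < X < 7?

P(3/2 < X < 7) = ∫_{3/2}^{7} f(x) dx
where f(x) = \frac{3 e^{- \frac{3 x}{2}}}{2}
= - \frac{1}{e^{\frac{21}{2}}} + e^{- \frac{9}{4}}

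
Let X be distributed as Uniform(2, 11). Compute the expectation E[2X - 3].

For X ~ Uniform(2, 11):
E[X] = \frac{13}{2}
E[2X - 3] = 2 × E[X] - 3 = 10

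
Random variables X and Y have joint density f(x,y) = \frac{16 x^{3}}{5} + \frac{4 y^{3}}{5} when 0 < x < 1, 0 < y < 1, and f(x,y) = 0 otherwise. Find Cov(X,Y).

E[XY] = ∫∫ xy × f(x,y) dx dy = \frac{2}{5}
E[X] = \frac{37}{50}
E[Y] = \frac{14}{25}
Cov(X,Y) = E[XY] - E[X]E[Y] = - \frac{9}{625}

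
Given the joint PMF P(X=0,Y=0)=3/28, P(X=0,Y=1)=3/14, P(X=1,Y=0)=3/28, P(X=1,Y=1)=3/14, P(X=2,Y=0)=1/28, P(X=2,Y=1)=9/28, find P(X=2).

P(X=2) = P(X=2,Y=0) + P(X=2,Y=1)
= 1/28 + 9/28
= 5/14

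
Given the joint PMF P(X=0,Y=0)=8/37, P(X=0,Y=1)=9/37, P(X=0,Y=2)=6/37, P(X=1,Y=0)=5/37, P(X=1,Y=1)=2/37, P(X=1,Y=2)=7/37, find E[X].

First find marginal of X:
P(X=0) = 23/37
P(X=1) = 14/37
E[X] = 0 × 23/37 + 1 × 14/37 = 14/37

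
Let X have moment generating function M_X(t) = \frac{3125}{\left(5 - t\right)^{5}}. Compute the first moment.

To find E[X], compute M^(1)(0):
M^(1)(t) = \frac{15625}{\left(5 - t\right)^{6}}
M^(1)(0) = 1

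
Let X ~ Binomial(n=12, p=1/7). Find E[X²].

Using the identity E[X²] = Var(X) + (E[X])²:
E[X] = \frac{12}{7}
Var(X) = \frac{72}{49}
E[X²] = \frac{72}{49} + (\frac{12}{7})²
= \frac{216}{49}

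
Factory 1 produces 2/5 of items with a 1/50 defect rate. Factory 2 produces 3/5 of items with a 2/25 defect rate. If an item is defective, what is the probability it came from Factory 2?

Using Bayes' theorem:
P(F1) = 2/5, P(D|F1) = 1/50
P(F2) = 3/5, P(D|F2) = 2/25
P(D) = P(D|F1)P(F1) + P(D|F2)P(F2)
     = \frac{7}{125}
P(F2|D) = P(D|F2)P(F2) / P(D)
= \frac{6}{7}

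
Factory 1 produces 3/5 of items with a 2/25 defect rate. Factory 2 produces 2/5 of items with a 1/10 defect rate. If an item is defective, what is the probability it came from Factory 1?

Using Bayes' theorem:
P(F1) = 3/5, P(D|F1) = 2/25
P(F2) = 2/5, P(D|F2) = 1/10
P(D) = P(D|F1)P(F1) + P(D|F2)P(F2)
     = \frac{11}{125}
P(F1|D) = P(D|F1)P(F1) / P(D)
= \frac{6}{11}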